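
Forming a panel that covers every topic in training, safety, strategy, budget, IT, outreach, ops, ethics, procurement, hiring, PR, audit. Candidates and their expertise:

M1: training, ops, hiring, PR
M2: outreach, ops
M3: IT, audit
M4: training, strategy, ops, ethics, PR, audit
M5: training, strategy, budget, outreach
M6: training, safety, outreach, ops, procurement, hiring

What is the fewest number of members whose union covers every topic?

M3, M4, M5, M6 together cover {training, safety, strategy, budget, IT, outreach, ops, ethics, procurement, hiring, PR, audit} — every topic.
No 3 of the 6 members cover everything (all 20 triples fall short), so 4 is minimum.

4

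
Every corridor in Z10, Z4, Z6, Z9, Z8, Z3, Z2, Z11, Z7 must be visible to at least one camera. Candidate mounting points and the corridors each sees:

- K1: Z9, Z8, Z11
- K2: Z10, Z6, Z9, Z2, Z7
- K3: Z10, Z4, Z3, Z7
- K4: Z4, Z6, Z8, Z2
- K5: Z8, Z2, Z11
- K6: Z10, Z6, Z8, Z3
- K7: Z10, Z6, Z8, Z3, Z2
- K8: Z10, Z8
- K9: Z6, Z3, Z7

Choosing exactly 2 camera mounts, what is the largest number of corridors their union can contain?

Choosing K1, K2 covers {Z10, Z6, Z9, Z8, Z2, Z11, Z7} — 7 corridors.
No choice of 2 camera mounts does better; here Z4, Z3 are left uncovered.

7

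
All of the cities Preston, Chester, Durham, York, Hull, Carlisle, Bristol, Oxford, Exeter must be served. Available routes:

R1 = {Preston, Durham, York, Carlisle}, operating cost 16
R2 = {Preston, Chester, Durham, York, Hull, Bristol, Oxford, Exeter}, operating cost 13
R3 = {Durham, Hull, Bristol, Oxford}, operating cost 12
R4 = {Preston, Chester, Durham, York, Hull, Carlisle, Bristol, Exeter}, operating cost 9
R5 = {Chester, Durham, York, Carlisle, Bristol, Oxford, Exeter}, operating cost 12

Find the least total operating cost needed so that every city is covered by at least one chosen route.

21

R3, R4 cover every city at operating cost 12 + 9 = 21.
Any cover uses at least 2 routes; among all covering selections none totals below 21.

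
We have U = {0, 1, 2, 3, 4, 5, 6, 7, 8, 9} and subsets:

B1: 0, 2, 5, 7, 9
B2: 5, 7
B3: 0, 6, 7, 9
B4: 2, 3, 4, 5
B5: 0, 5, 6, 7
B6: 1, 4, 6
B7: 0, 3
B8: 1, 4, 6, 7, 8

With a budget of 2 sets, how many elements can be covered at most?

Choosing B1, B8 covers {0, 1, 2, 4, 5, 6, 7, 8, 9} — 9 elements.
No choice of 2 sets does better; here 3 is left uncovered.

9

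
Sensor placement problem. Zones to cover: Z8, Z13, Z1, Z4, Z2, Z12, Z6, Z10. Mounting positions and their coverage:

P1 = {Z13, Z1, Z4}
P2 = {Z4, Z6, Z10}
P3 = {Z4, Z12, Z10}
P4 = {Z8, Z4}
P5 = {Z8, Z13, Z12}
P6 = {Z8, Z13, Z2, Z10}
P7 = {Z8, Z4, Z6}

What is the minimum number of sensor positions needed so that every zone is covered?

4

P1, P2, P3, P6 together cover {Z8, Z13, Z1, Z4, Z2, Z12, Z6, Z10} — every zone.
No 3 of the 7 sensor positions cover everything (all 35 triples fall short), so 4 is minimum.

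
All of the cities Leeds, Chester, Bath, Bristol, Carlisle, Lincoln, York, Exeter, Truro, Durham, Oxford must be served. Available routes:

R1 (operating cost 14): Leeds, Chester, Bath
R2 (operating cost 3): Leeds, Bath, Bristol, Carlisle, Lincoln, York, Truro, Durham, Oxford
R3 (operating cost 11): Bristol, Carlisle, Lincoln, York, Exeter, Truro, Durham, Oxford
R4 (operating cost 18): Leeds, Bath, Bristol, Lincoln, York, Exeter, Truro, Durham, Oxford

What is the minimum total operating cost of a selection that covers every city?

R1, R3 cover every city at operating cost 14 + 11 = 25.
Any cover uses at least 2 routes; among all covering selections none totals below 25.

25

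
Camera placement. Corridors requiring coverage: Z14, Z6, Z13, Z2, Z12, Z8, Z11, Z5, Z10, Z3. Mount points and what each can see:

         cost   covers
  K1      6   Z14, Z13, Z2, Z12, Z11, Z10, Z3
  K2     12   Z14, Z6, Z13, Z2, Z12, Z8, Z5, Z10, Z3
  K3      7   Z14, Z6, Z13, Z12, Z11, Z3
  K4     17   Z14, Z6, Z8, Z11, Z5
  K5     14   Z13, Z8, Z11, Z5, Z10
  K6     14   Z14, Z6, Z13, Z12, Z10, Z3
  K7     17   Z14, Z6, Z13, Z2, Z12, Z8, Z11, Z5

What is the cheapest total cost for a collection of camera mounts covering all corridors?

K1, K2 cover every corridor at cost 6 + 12 = 18.
Any cover uses at least 2 camera mounts; among all covering selections none totals below 18.

18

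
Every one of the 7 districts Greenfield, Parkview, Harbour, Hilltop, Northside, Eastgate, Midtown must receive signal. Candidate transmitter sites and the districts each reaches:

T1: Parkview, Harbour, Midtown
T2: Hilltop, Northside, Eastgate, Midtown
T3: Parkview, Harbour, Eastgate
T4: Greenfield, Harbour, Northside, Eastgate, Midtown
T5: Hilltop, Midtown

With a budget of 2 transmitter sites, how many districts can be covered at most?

6

Choosing T1, T2 covers {Parkview, Harbour, Hilltop, Northside, Eastgate, Midtown} — 6 districts.
No choice of 2 transmitter sites does better; here Greenfield is left uncovered.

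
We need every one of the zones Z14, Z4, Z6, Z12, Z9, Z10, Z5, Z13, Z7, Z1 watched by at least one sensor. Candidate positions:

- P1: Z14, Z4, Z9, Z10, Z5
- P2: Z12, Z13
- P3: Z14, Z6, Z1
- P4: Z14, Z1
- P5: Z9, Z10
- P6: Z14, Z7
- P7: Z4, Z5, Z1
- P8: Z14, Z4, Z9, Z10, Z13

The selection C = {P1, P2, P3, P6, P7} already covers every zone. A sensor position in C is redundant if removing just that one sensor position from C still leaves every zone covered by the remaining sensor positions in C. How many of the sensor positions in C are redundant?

Drop P1: Z9, Z10 uncovered — not redundant.
Drop P2: Z12, Z13 uncovered — not redundant.
Drop P3: Z6 uncovered — not redundant.
Drop P6: Z7 uncovered — not redundant.
Drop P7: the rest still cover every zone — redundant.
1 redundant: P7.

1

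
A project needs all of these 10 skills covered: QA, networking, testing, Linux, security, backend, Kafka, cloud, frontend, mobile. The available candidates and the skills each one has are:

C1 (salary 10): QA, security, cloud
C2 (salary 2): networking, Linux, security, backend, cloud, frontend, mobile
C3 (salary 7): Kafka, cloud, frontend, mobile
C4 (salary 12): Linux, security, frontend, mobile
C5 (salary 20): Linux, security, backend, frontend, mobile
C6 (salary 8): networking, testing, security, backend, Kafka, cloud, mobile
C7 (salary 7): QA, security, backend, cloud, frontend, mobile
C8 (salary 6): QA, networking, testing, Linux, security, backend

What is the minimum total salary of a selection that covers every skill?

C3, C8 cover every skill at salary 7 + 6 = 13.
Any cover uses at least 2 candidates; among all covering selections none totals below 13.
Greedy by coverage-per-salary would pick C2, C8, C3 for 15 — worse than the optimum 13.

13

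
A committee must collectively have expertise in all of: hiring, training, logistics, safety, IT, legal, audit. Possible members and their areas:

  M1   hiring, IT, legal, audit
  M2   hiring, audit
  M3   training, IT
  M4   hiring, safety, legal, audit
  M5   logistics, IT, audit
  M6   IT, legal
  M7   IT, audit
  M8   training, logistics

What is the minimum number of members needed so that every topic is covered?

M1, M4, M8 together cover {hiring, training, logistics, safety, IT, legal, audit} — every topic.
No 2 of the 8 members cover everything (all 28 pairs fall short), so 3 is minimum.

3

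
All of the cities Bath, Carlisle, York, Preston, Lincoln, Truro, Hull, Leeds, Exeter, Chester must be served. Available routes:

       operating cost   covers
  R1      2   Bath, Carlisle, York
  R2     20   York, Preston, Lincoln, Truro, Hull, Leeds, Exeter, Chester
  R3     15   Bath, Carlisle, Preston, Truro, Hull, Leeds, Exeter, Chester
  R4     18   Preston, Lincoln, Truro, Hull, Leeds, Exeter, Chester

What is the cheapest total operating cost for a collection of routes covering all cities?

20

R1, R4 cover every city at operating cost 2 + 18 = 20.
Any cover uses at least 2 routes; among all covering selections none totals below 20.
Greedy by coverage-per-operating cost would pick R1, R3, R4 for 35 — worse than the optimum 20.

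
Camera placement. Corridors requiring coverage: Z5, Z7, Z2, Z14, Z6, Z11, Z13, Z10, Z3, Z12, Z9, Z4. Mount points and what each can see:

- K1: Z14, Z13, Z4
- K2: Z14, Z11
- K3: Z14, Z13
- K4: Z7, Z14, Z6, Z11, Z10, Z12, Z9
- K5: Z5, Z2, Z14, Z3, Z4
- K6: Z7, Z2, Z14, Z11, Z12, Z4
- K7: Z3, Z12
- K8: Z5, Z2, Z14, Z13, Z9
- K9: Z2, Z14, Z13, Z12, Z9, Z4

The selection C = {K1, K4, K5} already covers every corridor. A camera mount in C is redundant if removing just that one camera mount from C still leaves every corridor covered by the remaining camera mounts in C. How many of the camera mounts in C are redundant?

Drop K1: Z13 uncovered — not redundant.
Drop K4: Z7, Z6, Z11, Z10, … uncovered — not redundant.
Drop K5: Z5, Z2, Z3 uncovered — not redundant.
None of the camera mounts in C is redundant.

0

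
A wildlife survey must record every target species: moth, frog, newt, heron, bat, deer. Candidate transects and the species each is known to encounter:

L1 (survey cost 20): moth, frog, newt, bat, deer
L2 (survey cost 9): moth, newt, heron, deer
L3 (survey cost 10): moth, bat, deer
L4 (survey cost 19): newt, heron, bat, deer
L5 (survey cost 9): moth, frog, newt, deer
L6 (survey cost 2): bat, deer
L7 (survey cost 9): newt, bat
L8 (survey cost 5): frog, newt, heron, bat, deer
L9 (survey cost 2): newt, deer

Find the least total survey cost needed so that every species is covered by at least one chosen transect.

14

L2, L8 cover every species at survey cost 9 + 5 = 14.
Any cover uses at least 2 transects; among all covering selections none totals below 14.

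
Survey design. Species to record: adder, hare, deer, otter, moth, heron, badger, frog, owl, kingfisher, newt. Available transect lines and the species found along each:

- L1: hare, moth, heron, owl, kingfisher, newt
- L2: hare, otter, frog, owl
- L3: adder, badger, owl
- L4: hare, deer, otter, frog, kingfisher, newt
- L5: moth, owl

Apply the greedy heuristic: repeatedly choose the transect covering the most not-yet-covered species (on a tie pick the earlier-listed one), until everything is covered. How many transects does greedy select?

3

Pick 1: L1 covers 6 new species (hare, moth, heron, owl, kingfisher, newt).
Pick 2: L4 covers 3 new species (deer, otter, frog).
Pick 3: L3 covers 2 new species (adder, badger).
Greedy uses 3 transects.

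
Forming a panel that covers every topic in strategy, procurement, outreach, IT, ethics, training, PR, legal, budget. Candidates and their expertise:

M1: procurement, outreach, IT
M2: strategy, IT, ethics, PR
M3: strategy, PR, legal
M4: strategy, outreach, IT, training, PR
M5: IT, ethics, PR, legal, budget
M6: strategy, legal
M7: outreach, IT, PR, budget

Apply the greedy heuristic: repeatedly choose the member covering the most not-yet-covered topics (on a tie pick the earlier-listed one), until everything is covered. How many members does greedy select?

Pick 1: M4 covers 5 new topics (strategy, outreach, IT, training, PR).
Pick 2: M5 covers 3 new topics (ethics, legal, budget).
Pick 3: M1 covers 1 new topics (procurement).
Greedy uses 3 members.

3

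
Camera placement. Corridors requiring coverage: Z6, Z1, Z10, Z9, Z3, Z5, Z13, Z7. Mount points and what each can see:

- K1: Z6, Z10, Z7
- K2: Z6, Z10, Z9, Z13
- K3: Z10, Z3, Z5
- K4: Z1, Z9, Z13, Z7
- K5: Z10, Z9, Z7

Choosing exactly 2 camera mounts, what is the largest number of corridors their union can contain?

7

Choosing K3, K4 covers {Z1, Z10, Z9, Z3, Z5, Z13, Z7} — 7 corridors.
No choice of 2 camera mounts does better; here Z6 is left uncovered.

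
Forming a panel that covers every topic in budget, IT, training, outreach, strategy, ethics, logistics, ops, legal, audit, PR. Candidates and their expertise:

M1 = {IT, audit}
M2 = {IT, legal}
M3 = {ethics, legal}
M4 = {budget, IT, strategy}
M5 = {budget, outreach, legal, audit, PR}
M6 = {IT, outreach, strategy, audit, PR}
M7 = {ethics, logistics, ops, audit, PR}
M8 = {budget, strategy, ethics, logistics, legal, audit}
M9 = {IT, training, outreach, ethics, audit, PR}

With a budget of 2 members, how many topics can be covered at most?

Choosing M8, M9 covers {budget, IT, training, outreach, strategy, ethics, logistics, legal, audit, PR} — 10 topics.
No choice of 2 members does better; here ops is left uncovered.

10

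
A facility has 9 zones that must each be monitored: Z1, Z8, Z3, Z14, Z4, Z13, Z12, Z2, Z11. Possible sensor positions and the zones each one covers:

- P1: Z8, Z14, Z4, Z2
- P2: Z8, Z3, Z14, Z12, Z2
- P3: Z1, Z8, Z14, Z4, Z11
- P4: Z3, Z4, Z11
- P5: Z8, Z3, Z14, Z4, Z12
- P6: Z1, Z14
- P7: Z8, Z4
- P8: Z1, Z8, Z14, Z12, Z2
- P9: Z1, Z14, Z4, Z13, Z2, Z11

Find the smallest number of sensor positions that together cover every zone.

2

P2, P9 together cover {Z1, Z8, Z3, Z14, Z4, Z13, Z12, Z2, Z11} — every zone.
No single sensor position contains all 9 zones, so 2 is optimal.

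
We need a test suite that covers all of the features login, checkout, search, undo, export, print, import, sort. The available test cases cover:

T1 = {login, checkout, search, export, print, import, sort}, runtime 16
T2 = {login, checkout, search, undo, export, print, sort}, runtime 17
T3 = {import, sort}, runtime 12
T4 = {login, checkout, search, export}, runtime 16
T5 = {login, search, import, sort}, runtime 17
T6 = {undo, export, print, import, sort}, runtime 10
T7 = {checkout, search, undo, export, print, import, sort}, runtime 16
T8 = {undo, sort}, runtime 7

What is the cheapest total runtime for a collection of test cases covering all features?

23

T1, T8 cover every feature at runtime 16 + 7 = 23.
Any cover uses at least 2 test cases; among all covering selections none totals below 23.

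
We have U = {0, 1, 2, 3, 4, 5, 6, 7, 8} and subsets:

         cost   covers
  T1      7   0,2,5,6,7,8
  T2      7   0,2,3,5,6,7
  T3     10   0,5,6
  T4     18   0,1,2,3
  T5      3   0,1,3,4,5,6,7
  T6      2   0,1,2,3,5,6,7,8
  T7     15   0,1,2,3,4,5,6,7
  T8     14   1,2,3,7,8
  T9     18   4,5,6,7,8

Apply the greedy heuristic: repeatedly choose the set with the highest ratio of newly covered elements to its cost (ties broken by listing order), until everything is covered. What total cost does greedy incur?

Pick 1: T6 adds 8 new (0, 1, 2, 3, 5, 6, 7, 8) at cost 2 (ratio 8/2).
Pick 2: T5 adds 1 new (4) at cost 3 (ratio 1/3).
Greedy total cost: 2 + 3 = 5.

5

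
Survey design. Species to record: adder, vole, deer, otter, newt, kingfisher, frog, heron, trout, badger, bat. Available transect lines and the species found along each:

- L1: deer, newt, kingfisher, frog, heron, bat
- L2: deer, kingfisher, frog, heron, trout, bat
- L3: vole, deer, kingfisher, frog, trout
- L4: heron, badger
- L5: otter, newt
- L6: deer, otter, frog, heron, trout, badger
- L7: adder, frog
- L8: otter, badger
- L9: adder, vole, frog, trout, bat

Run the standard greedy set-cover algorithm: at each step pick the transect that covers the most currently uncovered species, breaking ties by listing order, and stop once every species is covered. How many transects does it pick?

3

Pick 1: L1 covers 6 new species (deer, newt, kingfisher, frog, heron, bat).
Pick 2: L6 covers 3 new species (otter, trout, badger).
Pick 3: L9 covers 2 new species (adder, vole).
Greedy uses 3 transects.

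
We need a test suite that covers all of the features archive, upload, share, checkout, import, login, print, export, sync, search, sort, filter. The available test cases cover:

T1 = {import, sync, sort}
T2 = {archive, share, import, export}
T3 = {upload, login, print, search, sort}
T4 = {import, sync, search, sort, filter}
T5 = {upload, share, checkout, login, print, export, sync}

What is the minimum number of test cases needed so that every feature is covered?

T2, T4, T5 together cover {archive, upload, share, checkout, import, login, print, export, sync, search, sort, filter} — every feature.
No 2 of the 5 test cases cover everything (all 10 pairs fall short), so 3 is minimum.

3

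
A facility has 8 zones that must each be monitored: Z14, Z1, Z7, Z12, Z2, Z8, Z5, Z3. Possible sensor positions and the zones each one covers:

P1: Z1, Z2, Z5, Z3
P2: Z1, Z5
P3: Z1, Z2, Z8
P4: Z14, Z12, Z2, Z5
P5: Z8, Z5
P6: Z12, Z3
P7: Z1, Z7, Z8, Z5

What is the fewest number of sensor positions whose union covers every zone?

3

P1, P4, P7 together cover {Z14, Z1, Z7, Z12, Z2, Z8, Z5, Z3} — every zone.
No 2 of the 7 sensor positions cover everything (all 21 pairs fall short), so 3 is minimum.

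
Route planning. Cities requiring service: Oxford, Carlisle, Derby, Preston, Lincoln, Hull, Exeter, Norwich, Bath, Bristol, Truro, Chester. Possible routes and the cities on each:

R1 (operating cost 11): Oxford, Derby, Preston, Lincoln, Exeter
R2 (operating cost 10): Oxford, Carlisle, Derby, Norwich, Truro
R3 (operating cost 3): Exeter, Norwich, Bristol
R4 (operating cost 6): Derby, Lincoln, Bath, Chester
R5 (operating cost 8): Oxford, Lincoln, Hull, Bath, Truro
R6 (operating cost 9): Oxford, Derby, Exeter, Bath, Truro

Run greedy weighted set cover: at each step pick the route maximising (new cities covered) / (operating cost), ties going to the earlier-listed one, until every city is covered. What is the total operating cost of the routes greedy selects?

38

Pick 1: R3 adds 3 new (Exeter, Norwich, Bristol) at operating cost 3 (ratio 3/3).
Pick 2: R4 adds 4 new (Derby, Lincoln, Bath, Chester) at operating cost 6 (ratio 4/6).
Pick 3: R5 adds 3 new (Oxford, Hull, Truro) at operating cost 8 (ratio 3/8).
Pick 4: R2 adds 1 new (Carlisle) at operating cost 10 (ratio 1/10).
Pick 5: R1 adds 1 new (Preston) at operating cost 11 (ratio 1/11).
Greedy total operating cost: 3 + 6 + 8 + 10 + 11 = 38.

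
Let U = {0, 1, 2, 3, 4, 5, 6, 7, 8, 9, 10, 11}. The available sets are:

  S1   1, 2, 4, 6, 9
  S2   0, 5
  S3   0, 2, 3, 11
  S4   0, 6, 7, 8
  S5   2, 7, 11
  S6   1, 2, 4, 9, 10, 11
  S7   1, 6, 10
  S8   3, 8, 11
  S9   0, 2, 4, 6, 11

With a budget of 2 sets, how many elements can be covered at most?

10

Choosing S4, S6 covers {0, 1, 2, 4, 6, 7, 8, 9, 10, 11} — 10 elements.
No choice of 2 sets does better; here 3, 5 are left uncovered.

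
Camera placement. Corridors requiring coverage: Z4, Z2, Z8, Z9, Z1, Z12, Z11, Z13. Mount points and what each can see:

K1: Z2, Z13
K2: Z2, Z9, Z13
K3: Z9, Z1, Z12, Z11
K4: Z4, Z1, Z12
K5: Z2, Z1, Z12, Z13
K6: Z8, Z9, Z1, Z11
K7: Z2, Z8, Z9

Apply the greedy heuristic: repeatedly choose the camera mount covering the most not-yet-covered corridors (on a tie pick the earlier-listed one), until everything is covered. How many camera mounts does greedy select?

4

Pick 1: K3 covers 4 new corridors (Z9, Z1, Z12, Z11).
Pick 2: K1 covers 2 new corridors (Z2, Z13).
Pick 3: K4 covers 1 new corridors (Z4).
Pick 4: K6 covers 1 new corridors (Z8).
Greedy uses 4 camera mounts. (The true minimum is 3.)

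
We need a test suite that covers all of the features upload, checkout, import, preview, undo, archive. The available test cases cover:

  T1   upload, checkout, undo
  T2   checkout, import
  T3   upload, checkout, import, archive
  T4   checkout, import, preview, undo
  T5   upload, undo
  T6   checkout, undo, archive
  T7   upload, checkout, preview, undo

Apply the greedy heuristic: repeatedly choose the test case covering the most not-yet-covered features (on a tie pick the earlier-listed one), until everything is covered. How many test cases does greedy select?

Pick 1: T3 covers 4 new features (upload, checkout, import, archive).
Pick 2: T4 covers 2 new features (preview, undo).
Greedy uses 2 test cases.

2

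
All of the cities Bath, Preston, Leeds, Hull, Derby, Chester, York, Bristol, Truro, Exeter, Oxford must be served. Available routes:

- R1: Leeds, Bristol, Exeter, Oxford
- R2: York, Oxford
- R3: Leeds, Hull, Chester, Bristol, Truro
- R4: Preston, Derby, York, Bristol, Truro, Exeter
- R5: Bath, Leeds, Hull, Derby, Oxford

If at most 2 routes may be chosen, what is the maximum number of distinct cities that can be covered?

Choosing R4, R5 covers {Bath, Preston, Leeds, Hull, Derby, York, Bristol, Truro, Exeter, Oxford} — 10 cities.
No choice of 2 routes does better; here Chester is left uncovered.

10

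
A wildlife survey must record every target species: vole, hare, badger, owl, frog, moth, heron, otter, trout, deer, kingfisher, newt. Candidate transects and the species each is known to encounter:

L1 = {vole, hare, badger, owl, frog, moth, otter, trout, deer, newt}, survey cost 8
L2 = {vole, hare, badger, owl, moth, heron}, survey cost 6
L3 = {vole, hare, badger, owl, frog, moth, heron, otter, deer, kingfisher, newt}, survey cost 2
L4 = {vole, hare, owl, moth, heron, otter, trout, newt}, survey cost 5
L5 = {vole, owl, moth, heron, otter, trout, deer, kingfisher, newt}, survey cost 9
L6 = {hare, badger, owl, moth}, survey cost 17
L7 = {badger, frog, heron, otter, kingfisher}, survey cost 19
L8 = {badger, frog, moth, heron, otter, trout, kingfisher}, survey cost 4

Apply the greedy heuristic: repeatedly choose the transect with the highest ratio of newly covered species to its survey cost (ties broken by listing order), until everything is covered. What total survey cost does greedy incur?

6

Pick 1: L3 adds 11 new (vole, hare, badger, owl, frog, moth, heron, otter, deer, kingfisher, newt) at survey cost 2 (ratio 11/2).
Pick 2: L8 adds 1 new (trout) at survey cost 4 (ratio 1/4).
Greedy total survey cost: 2 + 4 = 6.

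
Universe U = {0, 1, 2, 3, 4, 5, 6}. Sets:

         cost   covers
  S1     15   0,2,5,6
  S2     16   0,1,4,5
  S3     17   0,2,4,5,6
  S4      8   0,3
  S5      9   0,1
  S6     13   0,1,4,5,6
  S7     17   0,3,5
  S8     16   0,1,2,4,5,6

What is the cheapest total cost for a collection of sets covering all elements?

S4, S8 cover every element at cost 8 + 16 = 24.
Any cover uses at least 2 sets; among all covering selections none totals below 24.
Greedy by coverage-per-cost would pick S6, S4, S1 for 36 — worse than the optimum 24.

24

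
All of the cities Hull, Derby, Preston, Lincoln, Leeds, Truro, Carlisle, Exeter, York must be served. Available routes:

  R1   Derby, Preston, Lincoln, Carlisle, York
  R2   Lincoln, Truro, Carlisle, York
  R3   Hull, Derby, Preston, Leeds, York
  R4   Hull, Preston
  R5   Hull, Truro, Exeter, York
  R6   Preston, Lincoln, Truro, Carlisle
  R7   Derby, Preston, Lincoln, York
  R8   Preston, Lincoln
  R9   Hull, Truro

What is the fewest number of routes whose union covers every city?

3

R1, R3, R5 together cover {Hull, Derby, Preston, Lincoln, Leeds, Truro, Carlisle, Exeter, York} — every city.
No 2 of the 9 routes cover everything (all 36 pairs fall short), so 3 is minimum.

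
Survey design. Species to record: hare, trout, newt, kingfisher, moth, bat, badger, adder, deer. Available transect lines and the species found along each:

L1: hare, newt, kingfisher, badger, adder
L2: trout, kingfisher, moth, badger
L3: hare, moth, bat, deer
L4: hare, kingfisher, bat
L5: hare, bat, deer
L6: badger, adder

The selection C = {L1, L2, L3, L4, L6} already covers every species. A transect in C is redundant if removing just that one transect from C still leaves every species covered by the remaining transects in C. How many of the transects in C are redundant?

2

Drop L1: newt uncovered — not redundant.
Drop L2: trout uncovered — not redundant.
Drop L3: deer uncovered — not redundant.
Drop L4: the rest still cover every species — redundant.
Drop L6: the rest still cover every species — redundant.
2 redundant: L4, L6.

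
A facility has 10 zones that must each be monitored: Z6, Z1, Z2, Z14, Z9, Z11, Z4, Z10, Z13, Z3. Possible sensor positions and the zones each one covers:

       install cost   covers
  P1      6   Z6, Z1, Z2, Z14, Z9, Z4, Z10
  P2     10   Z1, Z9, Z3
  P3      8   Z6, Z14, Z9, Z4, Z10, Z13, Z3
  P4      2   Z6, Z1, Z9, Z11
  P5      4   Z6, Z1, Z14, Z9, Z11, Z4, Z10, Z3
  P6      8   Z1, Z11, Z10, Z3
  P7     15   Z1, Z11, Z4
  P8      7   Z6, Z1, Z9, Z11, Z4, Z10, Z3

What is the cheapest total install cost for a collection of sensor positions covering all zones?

16

P1, P3, P4 cover every zone at install cost 6 + 8 + 2 = 16.
Any cover uses at least 3 sensor positions; among all covering selections none totals below 16.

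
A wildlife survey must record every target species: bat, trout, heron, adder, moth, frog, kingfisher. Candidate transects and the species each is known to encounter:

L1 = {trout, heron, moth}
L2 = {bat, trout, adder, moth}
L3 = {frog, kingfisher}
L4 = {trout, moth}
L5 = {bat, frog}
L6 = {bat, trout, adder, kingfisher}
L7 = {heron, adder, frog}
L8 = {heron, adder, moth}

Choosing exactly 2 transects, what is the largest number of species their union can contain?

Choosing L1, L6 covers {bat, trout, heron, adder, moth, kingfisher} — 6 species.
No choice of 2 transects does better; here frog is left uncovered.

6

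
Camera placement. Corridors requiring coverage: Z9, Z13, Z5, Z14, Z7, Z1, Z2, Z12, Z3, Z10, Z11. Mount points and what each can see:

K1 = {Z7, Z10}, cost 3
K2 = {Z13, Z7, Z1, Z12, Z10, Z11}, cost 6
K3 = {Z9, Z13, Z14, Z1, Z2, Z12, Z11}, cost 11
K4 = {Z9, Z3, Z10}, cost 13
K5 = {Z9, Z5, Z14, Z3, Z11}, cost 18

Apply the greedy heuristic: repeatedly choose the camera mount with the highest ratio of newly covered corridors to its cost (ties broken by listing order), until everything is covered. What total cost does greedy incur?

Pick 1: K2 adds 6 new (Z13, Z7, Z1, Z12, Z10, Z11) at cost 6 (ratio 6/6).
Pick 2: K3 adds 3 new (Z9, Z14, Z2) at cost 11 (ratio 3/11).
Pick 3: K5 adds 2 new (Z5, Z3) at cost 18 (ratio 2/18).
Greedy total cost: 6 + 11 + 18 = 35. (The true optimum is 32, so greedy overshoots here.)

35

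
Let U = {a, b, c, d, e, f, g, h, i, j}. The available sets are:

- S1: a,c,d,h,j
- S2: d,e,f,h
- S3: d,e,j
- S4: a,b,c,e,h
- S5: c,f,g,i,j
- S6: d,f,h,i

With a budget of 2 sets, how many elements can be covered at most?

9

Choosing S4, S5 covers {a, b, c, e, f, g, h, i, j} — 9 elements.
No choice of 2 sets does better; here d is left uncovered.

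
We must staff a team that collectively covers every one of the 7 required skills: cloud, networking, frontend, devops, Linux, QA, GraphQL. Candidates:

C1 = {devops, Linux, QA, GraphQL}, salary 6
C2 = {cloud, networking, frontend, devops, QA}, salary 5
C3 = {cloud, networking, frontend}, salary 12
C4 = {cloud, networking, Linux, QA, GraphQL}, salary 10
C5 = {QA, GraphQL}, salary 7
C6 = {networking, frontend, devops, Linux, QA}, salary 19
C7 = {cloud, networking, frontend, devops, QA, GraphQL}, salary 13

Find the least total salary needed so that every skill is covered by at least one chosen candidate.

C1, C2 cover every skill at salary 6 + 5 = 11.
Any cover uses at least 2 candidates; among all covering selections none totals below 11.

11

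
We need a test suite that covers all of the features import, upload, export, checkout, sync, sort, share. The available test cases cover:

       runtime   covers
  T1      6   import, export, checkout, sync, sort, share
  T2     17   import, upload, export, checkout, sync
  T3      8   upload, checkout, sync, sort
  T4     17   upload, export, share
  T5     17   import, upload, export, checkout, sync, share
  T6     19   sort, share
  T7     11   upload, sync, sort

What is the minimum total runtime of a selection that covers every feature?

14

T1, T3 cover every feature at runtime 6 + 8 = 14.
Any cover uses at least 2 test cases; among all covering selections none totals below 14.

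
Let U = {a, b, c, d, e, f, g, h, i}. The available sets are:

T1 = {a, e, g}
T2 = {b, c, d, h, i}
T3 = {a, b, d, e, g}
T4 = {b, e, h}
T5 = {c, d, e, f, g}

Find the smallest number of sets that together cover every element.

3

T1, T2, T5 together cover {a, b, c, d, e, f, g, h, i} — every element.
No 2 of the 5 sets cover everything (all 10 pairs fall short), so 3 is minimum.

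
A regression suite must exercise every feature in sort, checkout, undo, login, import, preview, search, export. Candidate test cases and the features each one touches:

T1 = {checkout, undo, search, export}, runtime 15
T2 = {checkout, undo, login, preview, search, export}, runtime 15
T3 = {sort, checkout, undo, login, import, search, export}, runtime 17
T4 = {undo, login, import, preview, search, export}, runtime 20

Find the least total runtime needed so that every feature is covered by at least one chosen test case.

32

T2, T3 cover every feature at runtime 15 + 17 = 32.
Any cover uses at least 2 test cases; among all covering selections none totals below 32.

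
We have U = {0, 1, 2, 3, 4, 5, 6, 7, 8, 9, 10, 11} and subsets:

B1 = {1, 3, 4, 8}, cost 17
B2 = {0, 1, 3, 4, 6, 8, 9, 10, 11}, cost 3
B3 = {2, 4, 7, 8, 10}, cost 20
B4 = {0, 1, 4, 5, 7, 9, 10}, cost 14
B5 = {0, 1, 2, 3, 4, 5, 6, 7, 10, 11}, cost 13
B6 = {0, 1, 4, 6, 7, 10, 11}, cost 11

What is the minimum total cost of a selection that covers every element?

16

B2, B5 cover every element at cost 3 + 13 = 16.
Any cover uses at least 2 sets; among all covering selections none totals below 16.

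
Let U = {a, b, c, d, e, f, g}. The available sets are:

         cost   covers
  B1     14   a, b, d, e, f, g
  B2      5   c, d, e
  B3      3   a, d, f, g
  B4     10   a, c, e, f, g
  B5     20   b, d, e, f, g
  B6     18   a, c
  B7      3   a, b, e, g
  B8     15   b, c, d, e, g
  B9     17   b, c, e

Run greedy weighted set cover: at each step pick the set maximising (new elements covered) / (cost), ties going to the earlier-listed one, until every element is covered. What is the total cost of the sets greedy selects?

Pick 1: B3 adds 4 new (a, d, f, g) at cost 3 (ratio 4/3).
Pick 2: B7 adds 2 new (b, e) at cost 3 (ratio 2/3).
Pick 3: B2 adds 1 new (c) at cost 5 (ratio 1/5).
Greedy total cost: 3 + 3 + 5 = 11.

11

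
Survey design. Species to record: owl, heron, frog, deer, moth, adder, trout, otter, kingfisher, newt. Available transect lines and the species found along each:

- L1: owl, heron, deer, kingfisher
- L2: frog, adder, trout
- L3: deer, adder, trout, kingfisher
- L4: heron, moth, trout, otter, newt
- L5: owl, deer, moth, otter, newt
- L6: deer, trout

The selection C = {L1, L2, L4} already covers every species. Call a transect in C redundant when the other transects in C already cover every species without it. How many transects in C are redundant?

Drop L1: owl, deer, kingfisher uncovered — not redundant.
Drop L2: frog, adder uncovered — not redundant.
Drop L4: moth, otter, newt uncovered — not redundant.
None of the transects in C is redundant.

0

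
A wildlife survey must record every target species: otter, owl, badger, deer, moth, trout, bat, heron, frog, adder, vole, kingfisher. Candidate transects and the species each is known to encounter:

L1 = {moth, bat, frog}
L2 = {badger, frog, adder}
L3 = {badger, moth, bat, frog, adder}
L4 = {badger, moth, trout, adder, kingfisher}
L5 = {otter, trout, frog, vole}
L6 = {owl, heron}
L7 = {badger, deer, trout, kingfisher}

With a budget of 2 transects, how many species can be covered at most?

8

Choosing L3, L5 covers {otter, badger, moth, trout, bat, frog, adder, vole} — 8 species.
No choice of 2 transects does better; here owl, deer, heron, kingfisher are left uncovered.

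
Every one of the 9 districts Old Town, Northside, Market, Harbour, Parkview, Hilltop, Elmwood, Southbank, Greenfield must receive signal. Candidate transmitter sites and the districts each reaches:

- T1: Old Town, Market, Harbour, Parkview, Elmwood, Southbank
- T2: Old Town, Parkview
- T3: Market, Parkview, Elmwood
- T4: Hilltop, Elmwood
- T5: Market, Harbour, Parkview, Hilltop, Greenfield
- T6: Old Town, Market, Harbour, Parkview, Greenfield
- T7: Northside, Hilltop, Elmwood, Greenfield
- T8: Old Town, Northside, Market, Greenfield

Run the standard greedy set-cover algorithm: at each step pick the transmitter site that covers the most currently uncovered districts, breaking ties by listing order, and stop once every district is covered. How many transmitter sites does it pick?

2

Pick 1: T1 covers 6 new districts (Old Town, Market, Harbour, Parkview, Elmwood, Southbank).
Pick 2: T7 covers 3 new districts (Northside, Hilltop, Greenfield).
Greedy uses 2 transmitter sites.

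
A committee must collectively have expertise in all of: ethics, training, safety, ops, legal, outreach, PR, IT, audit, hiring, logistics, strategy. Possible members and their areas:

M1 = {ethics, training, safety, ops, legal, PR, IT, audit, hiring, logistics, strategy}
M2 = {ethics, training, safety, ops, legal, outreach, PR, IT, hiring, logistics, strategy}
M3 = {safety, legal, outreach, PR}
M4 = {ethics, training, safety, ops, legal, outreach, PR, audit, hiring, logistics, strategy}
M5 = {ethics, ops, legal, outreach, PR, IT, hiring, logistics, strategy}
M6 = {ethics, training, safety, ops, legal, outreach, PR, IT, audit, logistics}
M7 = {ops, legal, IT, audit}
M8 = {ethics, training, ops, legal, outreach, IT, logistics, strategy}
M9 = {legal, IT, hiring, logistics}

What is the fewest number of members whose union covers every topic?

M1, M2 together cover {ethics, training, safety, ops, legal, outreach, PR, IT, audit, hiring, logistics, strategy} — every topic.
No single member contains all 12 topics, so 2 is optimal.

2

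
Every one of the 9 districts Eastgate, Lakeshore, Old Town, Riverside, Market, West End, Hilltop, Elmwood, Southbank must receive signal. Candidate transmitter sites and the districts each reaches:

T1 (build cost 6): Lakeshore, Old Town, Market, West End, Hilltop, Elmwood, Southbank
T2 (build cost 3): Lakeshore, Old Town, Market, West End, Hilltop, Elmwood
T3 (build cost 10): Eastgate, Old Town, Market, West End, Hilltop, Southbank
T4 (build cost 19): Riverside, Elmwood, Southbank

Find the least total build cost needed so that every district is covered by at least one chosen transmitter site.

T2, T3, T4 cover every district at build cost 3 + 10 + 19 = 32.
Any cover uses at least 3 transmitter sites; among all covering selections none totals below 32.

32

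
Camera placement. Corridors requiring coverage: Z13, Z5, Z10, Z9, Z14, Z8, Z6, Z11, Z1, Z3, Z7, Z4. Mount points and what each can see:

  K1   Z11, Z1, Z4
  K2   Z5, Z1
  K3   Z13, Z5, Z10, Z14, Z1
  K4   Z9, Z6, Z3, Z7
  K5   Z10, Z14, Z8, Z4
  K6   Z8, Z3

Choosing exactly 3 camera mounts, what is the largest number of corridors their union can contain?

Choosing K1, K3, K4 covers {Z13, Z5, Z10, Z9, Z14, Z6, Z11, Z1, Z3, Z7, Z4} — 11 corridors.
No choice of 3 camera mounts does better; here Z8 is left uncovered.

11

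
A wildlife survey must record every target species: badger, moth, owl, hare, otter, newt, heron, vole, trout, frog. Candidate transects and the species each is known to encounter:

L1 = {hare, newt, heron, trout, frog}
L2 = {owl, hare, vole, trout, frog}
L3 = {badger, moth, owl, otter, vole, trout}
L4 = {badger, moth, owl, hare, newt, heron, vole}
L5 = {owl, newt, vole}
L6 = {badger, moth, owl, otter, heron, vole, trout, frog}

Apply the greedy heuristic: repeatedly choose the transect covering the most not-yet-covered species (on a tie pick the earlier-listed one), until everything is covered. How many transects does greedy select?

2

Pick 1: L6 covers 8 new species (badger, moth, owl, otter, heron, vole, trout, frog).
Pick 2: L1 covers 2 new species (hare, newt).
Greedy uses 2 transects.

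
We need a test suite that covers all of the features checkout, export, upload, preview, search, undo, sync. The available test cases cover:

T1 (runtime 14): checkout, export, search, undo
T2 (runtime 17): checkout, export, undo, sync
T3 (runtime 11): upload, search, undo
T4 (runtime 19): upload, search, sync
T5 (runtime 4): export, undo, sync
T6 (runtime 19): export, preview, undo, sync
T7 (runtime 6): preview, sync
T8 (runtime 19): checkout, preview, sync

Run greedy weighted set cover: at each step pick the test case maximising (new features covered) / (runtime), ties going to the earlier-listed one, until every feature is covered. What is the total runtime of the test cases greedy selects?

35

Pick 1: T5 adds 3 new (export, undo, sync) at runtime 4 (ratio 3/4).
Pick 2: T3 adds 2 new (upload, search) at runtime 11 (ratio 2/11).
Pick 3: T7 adds 1 new (preview) at runtime 6 (ratio 1/6).
Pick 4: T1 adds 1 new (checkout) at runtime 14 (ratio 1/14).
Greedy total runtime: 4 + 11 + 6 + 14 = 35. (The true optimum is 31, so greedy overshoots here.)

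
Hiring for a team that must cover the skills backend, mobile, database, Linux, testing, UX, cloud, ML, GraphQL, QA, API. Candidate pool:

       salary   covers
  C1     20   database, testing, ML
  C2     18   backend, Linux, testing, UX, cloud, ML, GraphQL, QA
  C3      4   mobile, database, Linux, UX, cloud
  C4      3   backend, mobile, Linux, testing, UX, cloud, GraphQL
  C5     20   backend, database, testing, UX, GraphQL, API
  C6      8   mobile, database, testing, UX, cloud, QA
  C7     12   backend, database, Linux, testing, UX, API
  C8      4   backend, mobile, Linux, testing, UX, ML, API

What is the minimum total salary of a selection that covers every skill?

C4, C6, C8 cover every skill at salary 3 + 8 + 4 = 15.
Any cover uses at least 3 candidates; among all covering selections none totals below 15.

15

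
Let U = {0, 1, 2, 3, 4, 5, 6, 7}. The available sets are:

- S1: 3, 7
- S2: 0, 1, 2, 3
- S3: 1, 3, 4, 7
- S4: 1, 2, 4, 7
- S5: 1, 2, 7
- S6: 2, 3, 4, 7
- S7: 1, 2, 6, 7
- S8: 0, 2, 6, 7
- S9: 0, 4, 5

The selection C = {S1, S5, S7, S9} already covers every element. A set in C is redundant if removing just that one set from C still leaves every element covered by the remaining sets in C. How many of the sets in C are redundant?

1

Drop S1: 3 uncovered — not redundant.
Drop S5: the rest still cover every element — redundant.
Drop S7: 6 uncovered — not redundant.
Drop S9: 0, 4, 5 uncovered — not redundant.
1 redundant: S5.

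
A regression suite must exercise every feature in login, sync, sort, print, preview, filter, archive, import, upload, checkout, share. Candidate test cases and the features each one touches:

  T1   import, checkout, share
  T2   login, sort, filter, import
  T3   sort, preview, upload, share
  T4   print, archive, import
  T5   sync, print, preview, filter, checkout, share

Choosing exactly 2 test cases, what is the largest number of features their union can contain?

Choosing T2, T5 covers {login, sync, sort, print, preview, filter, import, checkout, share} — 9 features.
No choice of 2 test cases does better; here archive, upload are left uncovered.

9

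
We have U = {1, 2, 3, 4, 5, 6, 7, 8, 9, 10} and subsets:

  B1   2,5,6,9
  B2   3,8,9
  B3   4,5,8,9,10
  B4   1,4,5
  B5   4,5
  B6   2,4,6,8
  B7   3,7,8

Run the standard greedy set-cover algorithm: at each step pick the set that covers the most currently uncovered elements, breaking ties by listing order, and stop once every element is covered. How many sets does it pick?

4

Pick 1: B3 covers 5 new elements (4, 5, 8, 9, 10).
Pick 2: B1 covers 2 new elements (2, 6).
Pick 3: B7 covers 2 new elements (3, 7).
Pick 4: B4 covers 1 new elements (1).
Greedy uses 4 sets.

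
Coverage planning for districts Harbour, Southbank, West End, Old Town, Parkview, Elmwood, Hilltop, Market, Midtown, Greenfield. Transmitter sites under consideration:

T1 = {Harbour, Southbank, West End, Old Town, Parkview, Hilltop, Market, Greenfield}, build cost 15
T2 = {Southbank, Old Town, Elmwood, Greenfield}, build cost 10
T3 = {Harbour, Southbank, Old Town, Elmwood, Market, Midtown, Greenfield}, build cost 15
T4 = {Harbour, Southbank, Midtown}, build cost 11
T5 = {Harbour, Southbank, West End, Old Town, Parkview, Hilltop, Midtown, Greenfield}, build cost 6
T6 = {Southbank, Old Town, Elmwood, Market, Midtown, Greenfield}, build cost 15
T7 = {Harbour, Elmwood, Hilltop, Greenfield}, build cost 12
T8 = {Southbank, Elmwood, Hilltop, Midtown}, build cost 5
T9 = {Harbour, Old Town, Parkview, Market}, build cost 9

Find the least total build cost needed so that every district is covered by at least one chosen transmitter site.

20

T1, T8 cover every district at build cost 15 + 5 = 20.
Any cover uses at least 2 transmitter sites; among all covering selections none totals below 20.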